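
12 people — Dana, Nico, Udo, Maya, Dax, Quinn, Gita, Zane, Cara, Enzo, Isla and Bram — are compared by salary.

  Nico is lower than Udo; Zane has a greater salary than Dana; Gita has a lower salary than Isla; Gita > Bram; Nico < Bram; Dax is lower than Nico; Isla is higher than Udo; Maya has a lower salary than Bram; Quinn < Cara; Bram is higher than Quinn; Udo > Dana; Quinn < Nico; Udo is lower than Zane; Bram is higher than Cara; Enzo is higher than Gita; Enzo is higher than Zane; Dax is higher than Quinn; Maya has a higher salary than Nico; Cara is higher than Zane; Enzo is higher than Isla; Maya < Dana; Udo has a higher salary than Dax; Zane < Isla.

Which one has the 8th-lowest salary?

Piecing the relations together gives one ordering: Quinn < Dax < Nico < Maya < Dana < Udo < Zane < Cara < Bram < Gita < Isla < Enzo.
The 8th smallest is Cara.

Cara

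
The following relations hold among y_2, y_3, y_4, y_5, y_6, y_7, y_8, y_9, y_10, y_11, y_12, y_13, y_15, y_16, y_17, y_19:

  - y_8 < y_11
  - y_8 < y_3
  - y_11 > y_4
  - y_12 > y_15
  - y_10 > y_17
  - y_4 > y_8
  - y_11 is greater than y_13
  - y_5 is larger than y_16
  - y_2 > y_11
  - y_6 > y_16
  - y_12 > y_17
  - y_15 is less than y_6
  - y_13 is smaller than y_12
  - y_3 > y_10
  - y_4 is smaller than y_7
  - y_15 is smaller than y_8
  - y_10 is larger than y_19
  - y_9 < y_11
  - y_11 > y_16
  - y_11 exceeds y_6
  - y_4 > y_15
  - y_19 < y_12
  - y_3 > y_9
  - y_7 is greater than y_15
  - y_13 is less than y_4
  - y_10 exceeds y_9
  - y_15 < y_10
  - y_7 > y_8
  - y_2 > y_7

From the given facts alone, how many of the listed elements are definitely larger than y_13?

5

The elements the relations force above y_13 are y_4, y_7, y_11, y_2, y_12 — no chain reaches any other.
That is 5.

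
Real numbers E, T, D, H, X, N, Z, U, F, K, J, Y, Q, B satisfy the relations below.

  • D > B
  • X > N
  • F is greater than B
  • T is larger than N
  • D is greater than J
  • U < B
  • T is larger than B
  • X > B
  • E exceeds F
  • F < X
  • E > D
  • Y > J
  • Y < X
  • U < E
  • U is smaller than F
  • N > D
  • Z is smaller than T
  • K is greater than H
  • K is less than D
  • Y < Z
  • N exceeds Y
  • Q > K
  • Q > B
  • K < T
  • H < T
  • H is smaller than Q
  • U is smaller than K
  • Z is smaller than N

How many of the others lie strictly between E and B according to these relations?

Chaining upward from B reaches: D, Q, F, N, T, X.
Chaining downward from E reaches: H, U, K, J, D, F.
Strictly between B and E are those in both lists: D, F — 2 elements.

2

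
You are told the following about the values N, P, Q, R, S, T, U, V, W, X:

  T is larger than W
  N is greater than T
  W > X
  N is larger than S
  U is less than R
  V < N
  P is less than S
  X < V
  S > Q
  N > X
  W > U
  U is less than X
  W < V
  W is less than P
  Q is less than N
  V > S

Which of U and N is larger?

N

U < X < W < P < S < V < N, by transitivity through X, W, P, S, V.
So U < N; N is the larger of the two.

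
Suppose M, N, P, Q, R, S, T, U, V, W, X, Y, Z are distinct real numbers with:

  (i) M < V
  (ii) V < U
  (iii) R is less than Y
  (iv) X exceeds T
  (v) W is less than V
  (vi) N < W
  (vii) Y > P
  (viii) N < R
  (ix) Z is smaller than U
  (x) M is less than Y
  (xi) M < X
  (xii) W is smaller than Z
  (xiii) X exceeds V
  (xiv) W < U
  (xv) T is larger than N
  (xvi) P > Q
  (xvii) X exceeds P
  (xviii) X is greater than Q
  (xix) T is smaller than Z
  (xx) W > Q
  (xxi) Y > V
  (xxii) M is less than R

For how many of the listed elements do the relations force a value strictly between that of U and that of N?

The relations place N below U. An element lies strictly between them when it is forced above N and also forced below U.
Above N: {W, T, R, V, Y, X, Z}. Below U: {Q, W, T, M, V, Z}.
Intersection: {W, T, V, Z} — 4.

4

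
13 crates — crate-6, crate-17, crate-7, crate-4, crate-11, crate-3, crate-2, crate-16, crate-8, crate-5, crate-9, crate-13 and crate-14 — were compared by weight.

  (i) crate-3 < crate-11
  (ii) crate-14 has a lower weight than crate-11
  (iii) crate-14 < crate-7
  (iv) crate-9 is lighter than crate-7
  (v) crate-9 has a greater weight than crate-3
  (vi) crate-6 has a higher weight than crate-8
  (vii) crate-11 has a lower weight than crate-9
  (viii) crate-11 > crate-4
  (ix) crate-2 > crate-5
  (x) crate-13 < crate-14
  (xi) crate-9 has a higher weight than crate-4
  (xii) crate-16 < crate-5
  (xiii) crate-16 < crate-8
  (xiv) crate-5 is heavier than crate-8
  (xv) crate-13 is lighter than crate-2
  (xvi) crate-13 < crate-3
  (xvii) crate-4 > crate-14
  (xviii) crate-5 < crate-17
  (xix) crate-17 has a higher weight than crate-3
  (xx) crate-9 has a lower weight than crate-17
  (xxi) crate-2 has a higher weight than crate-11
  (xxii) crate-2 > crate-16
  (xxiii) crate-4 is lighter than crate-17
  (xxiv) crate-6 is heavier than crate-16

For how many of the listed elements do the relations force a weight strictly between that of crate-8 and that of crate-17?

The relations place crate-8 below crate-17. An element lies strictly between them when it is forced above crate-8 and also forced below crate-17.
Above crate-8: {crate-5, crate-6, crate-2}. Below crate-17: {crate-13, crate-16, crate-14, crate-4, crate-5, crate-3, crate-11, crate-9}.
Intersection: {crate-5} — 1.

1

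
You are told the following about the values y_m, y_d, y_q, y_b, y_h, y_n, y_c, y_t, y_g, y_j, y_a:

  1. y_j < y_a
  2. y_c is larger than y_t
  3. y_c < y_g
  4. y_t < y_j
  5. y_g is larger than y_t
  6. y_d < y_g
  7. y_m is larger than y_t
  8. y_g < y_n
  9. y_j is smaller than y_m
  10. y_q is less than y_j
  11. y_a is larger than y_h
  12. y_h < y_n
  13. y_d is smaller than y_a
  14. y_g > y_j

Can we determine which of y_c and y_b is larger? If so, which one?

Following every chain through y_c: above y_c we get y_g, y_n; below y_c we get y_t.
y_b is not reached, and no chain runs the other way from y_b to y_c.
So the given relations leave the order of y_c and y_b undetermined.

undetermined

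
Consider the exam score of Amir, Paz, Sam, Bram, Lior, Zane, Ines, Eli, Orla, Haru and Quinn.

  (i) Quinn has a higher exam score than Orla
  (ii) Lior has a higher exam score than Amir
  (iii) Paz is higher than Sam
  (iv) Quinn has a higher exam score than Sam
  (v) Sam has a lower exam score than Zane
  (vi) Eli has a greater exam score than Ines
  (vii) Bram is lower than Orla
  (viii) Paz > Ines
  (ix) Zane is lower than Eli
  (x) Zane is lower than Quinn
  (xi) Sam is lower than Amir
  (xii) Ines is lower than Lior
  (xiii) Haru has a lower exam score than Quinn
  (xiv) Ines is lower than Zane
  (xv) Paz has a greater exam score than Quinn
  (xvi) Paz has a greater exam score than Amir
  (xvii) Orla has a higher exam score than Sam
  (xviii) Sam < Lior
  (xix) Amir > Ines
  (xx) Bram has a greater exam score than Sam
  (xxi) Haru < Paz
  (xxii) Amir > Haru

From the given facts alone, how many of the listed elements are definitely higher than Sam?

8

From Sam the given relations immediately reach Bram, Orla, Zane, Amir, Quinn, Lior, Paz.
From those, Eli — 8 in total.
Nothing else is reachable above Sam; 8 in all.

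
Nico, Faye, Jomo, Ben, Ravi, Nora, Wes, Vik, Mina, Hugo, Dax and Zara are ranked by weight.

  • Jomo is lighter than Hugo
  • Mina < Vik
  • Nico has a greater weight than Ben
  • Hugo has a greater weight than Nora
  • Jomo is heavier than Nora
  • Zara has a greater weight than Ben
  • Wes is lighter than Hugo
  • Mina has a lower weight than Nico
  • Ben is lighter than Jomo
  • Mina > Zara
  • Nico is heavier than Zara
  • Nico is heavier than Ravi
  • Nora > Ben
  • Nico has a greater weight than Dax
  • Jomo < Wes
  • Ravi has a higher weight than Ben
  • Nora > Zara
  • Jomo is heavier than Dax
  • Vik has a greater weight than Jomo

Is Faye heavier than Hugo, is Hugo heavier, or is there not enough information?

Following every chain through Faye: nothing is chained to Faye.
Hugo is not reached, and no chain runs the other way from Hugo to Faye.
So the given relations leave the order of Faye and Hugo undetermined.

undetermined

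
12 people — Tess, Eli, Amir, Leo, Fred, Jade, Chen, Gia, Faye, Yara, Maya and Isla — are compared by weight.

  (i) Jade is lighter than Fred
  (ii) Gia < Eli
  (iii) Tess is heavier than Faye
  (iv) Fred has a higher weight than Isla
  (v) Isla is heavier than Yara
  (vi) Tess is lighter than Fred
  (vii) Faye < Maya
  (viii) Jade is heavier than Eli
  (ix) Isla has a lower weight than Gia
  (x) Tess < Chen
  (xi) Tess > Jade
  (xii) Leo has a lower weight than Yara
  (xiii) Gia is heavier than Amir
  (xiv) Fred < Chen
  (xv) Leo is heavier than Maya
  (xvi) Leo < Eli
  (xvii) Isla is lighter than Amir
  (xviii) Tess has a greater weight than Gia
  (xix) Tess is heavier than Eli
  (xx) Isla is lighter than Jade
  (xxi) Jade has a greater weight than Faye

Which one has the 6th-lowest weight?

Amir

Piecing the relations together gives one ordering: Faye < Maya < Leo < Yara < Isla < Amir < Gia < Eli < Jade < Tess < Fred < Chen.
The 6th smallest is Amir.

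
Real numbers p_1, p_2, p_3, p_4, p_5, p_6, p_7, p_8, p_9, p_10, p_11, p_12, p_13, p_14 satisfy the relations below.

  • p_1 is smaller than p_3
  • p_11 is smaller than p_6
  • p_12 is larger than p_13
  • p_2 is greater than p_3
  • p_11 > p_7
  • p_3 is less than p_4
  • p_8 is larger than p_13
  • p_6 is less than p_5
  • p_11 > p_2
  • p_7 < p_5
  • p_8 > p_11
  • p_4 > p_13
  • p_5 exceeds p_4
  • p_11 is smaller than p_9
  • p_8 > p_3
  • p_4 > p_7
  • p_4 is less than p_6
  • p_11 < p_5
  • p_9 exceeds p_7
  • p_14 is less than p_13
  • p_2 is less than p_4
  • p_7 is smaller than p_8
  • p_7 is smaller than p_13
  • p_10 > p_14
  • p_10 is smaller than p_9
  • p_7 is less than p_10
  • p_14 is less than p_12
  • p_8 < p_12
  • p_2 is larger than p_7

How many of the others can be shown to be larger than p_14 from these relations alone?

8

The elements the relations force above p_14 are p_10, p_13, p_8, p_12, p_4, p_6, p_5, p_9 — no chain reaches any other.
That is 8.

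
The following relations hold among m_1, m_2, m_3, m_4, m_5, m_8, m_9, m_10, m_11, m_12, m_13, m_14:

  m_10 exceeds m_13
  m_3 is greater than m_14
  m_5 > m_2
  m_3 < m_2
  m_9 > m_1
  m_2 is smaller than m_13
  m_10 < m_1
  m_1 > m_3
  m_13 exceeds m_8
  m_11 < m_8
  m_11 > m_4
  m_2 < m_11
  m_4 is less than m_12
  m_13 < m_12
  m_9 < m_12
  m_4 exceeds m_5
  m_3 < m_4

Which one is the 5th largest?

m_13

The consecutive relations fix a unique order: m_14 < m_3 < m_2 < m_5 < m_4 < m_11 < m_8 < m_13 < m_10 < m_1 < m_9 < m_12.
The 5th largest is m_13.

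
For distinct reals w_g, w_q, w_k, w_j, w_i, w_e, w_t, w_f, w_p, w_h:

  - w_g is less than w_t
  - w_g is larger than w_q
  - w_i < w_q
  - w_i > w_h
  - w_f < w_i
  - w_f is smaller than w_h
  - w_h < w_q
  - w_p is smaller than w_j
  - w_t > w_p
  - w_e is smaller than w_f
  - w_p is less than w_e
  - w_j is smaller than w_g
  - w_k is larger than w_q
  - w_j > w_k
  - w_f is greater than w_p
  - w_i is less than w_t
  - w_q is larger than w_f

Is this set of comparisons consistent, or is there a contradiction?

consistent

Every relation is compatible with w_p < w_e < w_f < w_h < w_i < w_q < w_k < w_j < w_g < w_t; the set is consistent.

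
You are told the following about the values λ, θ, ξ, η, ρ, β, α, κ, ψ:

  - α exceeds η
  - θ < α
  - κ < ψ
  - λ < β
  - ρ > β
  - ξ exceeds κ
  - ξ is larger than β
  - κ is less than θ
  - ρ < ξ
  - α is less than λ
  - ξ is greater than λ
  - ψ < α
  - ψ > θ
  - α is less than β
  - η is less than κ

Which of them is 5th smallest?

α

Piecing the relations together gives one ordering: η < κ < θ < ψ < α < λ < β < ρ < ξ.
The 5th smallest is α.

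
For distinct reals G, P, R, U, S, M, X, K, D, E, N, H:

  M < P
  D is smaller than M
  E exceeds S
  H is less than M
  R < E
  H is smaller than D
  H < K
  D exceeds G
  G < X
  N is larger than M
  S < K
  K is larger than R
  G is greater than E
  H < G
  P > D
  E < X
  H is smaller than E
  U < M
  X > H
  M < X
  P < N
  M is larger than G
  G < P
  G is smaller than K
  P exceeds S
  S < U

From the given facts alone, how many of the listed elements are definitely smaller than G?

The elements the relations force below G are S, H, R, E — no chain reaches any other.
That is 4.

4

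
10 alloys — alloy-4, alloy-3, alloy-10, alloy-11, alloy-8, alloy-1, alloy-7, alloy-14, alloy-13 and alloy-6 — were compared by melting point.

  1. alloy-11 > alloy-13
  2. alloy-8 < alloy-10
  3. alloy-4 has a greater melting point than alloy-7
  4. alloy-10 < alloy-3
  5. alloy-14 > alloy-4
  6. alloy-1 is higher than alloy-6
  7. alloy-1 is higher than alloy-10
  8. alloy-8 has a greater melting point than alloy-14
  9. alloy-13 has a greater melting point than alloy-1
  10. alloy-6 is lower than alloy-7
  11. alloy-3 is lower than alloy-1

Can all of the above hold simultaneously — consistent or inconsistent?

consistent

The single ordering alloy-6 < alloy-7 < alloy-4 < alloy-14 < alloy-8 < alloy-10 < alloy-3 < alloy-1 < alloy-13 < alloy-11 satisfies every listed relation, so no contradiction arises.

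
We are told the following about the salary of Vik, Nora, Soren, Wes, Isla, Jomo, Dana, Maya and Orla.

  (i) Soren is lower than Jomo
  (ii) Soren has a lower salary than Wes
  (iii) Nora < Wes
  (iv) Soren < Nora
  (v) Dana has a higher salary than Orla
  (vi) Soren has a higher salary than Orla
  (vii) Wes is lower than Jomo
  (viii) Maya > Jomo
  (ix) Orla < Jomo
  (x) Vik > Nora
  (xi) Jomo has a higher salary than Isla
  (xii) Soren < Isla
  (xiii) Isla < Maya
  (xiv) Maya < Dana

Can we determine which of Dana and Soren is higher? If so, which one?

Link the given pairs in sequence: Soren < Isla; Isla < Jomo; Jomo < Maya; Maya < Dana.
Chaining these gives Soren < Isla < Jomo < Maya < Dana.
So Dana is higher.

Dana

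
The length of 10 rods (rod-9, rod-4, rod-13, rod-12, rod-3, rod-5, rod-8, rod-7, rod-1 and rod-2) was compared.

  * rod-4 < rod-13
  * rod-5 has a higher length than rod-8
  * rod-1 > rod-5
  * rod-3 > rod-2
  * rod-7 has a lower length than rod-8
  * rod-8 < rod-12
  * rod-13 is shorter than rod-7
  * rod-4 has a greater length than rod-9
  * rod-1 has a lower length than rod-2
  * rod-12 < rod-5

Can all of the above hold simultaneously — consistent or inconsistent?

Every relation is compatible with rod-9 < rod-4 < rod-13 < rod-7 < rod-8 < rod-12 < rod-5 < rod-1 < rod-2 < rod-3; the set is consistent.

consistent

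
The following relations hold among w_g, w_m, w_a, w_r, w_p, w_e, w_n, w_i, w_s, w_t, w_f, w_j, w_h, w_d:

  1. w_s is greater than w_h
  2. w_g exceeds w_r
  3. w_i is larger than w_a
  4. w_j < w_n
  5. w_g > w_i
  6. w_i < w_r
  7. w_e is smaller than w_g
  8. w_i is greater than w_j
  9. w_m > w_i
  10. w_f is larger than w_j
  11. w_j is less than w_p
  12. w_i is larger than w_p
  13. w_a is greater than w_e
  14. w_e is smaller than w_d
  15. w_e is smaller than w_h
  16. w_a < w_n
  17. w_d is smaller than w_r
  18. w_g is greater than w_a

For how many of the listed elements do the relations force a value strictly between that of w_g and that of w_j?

3

The relations place w_j below w_g. An element lies strictly between them when it is forced above w_j and also forced below w_g.
Above w_j: {w_p, w_i, w_r, w_f, w_n, w_m}. Below w_g: {w_e, w_a, w_p, w_d, w_i, w_r}.
Intersection: {w_p, w_i, w_r} — 3.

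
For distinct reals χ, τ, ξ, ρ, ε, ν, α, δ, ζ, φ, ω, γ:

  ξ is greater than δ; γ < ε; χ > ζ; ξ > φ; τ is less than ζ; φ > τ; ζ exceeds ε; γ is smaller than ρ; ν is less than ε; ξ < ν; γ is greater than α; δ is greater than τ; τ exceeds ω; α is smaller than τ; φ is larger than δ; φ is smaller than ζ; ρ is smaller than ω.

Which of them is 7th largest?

Chaining the given pairs: α < γ < ρ < ω < τ < δ < φ < ξ < ν < ε < ζ < χ.
The 7th largest is δ.

δ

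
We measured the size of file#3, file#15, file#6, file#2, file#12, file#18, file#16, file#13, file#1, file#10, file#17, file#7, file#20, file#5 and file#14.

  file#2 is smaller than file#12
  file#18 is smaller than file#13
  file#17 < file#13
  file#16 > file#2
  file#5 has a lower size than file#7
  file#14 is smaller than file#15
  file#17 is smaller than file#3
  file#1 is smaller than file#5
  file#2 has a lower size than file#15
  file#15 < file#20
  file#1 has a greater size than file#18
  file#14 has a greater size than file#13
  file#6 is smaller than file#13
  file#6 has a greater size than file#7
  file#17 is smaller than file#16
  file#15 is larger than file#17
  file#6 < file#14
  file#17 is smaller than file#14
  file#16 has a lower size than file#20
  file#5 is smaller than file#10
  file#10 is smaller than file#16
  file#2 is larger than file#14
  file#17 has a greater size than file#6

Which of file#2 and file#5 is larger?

file#5 < file#7 and file#7 < file#6 give file#5 < file#6.
Then file#6 < file#17 extends the chain to file#17.
Then file#17 < file#13 extends the chain to file#13.
With file#13 < file#14: file#5 < file#7 < file#6 < file#17 < file#13 < file#14.
With file#14 < file#2: file#5 < file#7 < file#6 < file#17 < file#13 < file#14 < file#2.
So file#5 < file#2; file#2 is the larger of the two.

file#2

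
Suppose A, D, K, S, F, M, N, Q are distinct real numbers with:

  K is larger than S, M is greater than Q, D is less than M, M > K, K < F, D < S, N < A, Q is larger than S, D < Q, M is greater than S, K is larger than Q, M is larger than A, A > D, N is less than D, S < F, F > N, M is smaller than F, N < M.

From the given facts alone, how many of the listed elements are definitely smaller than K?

From K the given relations immediately reach S, Q.
From those, D — 3 in total.
From those, N — 4 in total.
Nothing else is reachable below K; 4 in all.

4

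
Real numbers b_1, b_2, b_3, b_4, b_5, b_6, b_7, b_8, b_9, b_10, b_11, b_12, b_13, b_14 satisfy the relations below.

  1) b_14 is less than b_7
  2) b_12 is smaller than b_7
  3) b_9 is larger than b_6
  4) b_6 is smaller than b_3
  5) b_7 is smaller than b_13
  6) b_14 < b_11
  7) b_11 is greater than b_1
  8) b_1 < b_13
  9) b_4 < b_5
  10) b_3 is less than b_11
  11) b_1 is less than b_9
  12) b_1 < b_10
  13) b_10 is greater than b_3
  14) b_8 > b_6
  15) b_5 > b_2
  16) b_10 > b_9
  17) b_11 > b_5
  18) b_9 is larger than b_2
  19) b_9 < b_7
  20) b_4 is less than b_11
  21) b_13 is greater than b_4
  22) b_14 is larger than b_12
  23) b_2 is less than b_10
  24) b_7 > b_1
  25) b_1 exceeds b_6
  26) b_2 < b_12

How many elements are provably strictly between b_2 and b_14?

1

Chaining upward from b_2 reaches: b_12, b_9, b_7, b_13, b_10, b_5, b_11.
Chaining downward from b_14 reaches: b_12.
Strictly between b_2 and b_14 are those in both lists: b_12 — 1 element.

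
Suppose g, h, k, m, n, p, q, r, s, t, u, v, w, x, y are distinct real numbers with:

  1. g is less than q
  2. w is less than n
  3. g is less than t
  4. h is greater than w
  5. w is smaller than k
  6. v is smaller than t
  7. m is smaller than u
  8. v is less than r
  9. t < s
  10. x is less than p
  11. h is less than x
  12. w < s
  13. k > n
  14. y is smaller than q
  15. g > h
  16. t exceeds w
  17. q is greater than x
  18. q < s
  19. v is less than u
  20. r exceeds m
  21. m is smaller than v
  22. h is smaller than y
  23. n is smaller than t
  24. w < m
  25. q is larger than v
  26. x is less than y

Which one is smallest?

h is not least since w < h; m is not least since w < m; v is not least since m < v; x is not least since h < x; y is not least since x < y; g is not least since h < g; n is not least since w < n; u is not least since m < u; q is not least since x < q; t is not least since v < t; p is not least since x < p; k is not least since n < k; s is not least since q < s; r is not least since m < r.
Only w has nothing below it, so w is the smallest.

w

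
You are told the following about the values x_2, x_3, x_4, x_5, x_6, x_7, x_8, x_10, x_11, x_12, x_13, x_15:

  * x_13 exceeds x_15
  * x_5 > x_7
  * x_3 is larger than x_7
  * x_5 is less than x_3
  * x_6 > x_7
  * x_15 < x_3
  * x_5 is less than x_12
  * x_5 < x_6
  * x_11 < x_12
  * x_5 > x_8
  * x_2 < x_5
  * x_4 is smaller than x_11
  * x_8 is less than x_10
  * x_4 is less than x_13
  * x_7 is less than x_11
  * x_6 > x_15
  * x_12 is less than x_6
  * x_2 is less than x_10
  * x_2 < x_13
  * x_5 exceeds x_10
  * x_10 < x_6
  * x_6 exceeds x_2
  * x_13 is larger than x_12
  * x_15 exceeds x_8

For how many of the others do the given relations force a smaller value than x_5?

The elements the relations force below x_5 are x_2, x_7, x_8, x_10 — no chain reaches any other.
That is 4.

4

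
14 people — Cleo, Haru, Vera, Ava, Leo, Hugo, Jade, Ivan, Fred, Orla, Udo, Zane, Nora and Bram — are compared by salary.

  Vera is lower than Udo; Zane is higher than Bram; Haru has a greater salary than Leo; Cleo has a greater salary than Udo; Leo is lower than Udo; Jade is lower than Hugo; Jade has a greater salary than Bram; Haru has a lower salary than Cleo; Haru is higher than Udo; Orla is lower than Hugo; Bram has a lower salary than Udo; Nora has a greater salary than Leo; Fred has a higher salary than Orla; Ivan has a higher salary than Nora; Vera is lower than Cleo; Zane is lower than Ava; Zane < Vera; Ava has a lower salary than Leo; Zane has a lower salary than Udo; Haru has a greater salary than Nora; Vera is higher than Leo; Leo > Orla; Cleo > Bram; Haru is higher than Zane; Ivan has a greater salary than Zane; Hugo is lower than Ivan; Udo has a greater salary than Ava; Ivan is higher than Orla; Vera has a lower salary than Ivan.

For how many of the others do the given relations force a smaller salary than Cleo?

9

From Cleo the given relations immediately reach Bram, Vera, Udo, Haru.
From those, Zane, Ava, Leo, Nora — 8 in total.
From those, Orla — 9 in total.
No other element is forced below Cleo by the given relations, so the count is 9.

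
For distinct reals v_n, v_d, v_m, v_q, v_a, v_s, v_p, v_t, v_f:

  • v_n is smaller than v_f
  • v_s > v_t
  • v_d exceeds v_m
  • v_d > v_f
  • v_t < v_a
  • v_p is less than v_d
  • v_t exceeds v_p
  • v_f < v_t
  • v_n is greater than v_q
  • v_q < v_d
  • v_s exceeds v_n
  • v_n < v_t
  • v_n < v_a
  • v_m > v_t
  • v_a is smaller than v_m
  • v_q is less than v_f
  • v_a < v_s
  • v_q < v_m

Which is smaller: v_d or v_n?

v_n

v_n < v_f and v_f < v_t give v_n < v_t.
With v_t < v_a: v_n < v_f < v_t < v_a.
Then v_a < v_m extends the chain to v_m.
With v_m < v_d: v_n < v_f < v_t < v_a < v_m < v_d.
So v_n < v_d; v_n is the smaller of the two.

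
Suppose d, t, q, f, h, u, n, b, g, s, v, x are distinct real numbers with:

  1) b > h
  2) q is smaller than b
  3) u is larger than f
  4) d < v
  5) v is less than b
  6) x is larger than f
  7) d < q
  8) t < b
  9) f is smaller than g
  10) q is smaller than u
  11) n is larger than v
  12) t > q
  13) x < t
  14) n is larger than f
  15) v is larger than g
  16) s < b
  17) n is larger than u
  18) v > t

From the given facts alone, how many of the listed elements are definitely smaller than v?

6

From v the given relations immediately reach d, g, t.
From those, q, f, x — 6 in total.
Nothing else is reachable below v; 6 in all.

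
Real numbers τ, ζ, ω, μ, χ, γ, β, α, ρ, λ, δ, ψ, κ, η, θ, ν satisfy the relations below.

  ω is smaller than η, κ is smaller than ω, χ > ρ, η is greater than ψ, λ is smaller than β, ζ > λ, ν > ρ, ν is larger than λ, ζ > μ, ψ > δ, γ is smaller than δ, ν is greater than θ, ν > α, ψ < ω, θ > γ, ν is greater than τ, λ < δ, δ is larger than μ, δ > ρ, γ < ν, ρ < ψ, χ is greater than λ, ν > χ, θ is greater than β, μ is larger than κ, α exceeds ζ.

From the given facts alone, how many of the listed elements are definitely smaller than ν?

11

Directly below ν: λ, γ, ρ, τ, θ, χ, α.
One step further: β, ζ (9 so far).
One step further: μ (10 so far).
One step further: κ (11 so far).
No other element is forced below ν by the given relations, so the count is 11.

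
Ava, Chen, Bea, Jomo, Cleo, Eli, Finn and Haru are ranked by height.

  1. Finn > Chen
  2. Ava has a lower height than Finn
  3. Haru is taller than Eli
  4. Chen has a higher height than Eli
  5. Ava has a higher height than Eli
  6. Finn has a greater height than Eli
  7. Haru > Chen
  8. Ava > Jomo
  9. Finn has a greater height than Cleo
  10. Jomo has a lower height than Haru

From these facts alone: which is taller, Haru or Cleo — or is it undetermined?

Following every chain through Cleo: above Cleo we get Finn.
Haru is not reached, and no chain runs the other way from Haru to Cleo.
So the given relations leave the order of Cleo and Haru undetermined.

undetermined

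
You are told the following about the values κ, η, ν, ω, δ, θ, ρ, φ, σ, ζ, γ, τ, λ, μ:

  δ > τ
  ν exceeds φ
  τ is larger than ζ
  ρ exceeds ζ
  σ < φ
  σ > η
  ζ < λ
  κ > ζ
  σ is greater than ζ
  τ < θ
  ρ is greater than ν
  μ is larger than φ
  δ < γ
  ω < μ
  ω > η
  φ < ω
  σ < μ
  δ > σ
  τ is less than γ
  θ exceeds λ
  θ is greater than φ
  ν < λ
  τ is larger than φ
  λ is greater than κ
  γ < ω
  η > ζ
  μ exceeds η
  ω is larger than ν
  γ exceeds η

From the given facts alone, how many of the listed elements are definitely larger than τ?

5

The elements the relations force above τ are δ, γ, ω, μ, θ — no chain reaches any other.
That is 5.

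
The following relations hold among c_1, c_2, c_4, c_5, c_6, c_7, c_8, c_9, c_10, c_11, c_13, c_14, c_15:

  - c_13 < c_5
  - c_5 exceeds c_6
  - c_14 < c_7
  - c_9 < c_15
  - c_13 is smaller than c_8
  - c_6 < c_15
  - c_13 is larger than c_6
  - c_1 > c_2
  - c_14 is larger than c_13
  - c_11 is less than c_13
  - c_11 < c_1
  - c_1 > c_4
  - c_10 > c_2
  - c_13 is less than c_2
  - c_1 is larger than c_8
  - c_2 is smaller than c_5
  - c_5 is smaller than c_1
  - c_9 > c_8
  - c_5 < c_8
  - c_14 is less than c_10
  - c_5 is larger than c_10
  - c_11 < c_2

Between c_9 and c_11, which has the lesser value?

c_11

c_11 < c_13 and c_13 < c_14 give c_11 < c_14.
Then c_14 < c_10 extends the chain to c_10.
With c_10 < c_5: c_11 < c_13 < c_14 < c_10 < c_5.
Then c_5 < c_8 extends the chain to c_8.
Then c_8 < c_9 extends the chain to c_9.
So c_11 < c_9; c_11 is the smaller of the two.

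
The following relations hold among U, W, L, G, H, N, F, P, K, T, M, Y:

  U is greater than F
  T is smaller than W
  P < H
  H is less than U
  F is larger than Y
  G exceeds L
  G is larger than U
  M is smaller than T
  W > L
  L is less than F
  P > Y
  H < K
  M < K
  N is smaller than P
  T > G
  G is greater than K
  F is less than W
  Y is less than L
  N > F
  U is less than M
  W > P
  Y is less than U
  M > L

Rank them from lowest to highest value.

Nothing is placed below Y, so it is least; from there Y < L; L < F; F < N; N < P; P < H; H < U; U < M; M < K; K < G; G < T; T < W, each given directly.

Y < L < F < N < P < H < U < M < K < G < T < W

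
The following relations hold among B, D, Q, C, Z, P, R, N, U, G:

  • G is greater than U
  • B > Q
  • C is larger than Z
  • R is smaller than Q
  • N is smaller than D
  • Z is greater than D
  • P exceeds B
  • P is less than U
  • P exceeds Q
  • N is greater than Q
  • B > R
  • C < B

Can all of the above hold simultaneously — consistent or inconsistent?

The single ordering R < Q < N < D < Z < C < B < P < U < G satisfies every listed relation, so no contradiction arises.

consistent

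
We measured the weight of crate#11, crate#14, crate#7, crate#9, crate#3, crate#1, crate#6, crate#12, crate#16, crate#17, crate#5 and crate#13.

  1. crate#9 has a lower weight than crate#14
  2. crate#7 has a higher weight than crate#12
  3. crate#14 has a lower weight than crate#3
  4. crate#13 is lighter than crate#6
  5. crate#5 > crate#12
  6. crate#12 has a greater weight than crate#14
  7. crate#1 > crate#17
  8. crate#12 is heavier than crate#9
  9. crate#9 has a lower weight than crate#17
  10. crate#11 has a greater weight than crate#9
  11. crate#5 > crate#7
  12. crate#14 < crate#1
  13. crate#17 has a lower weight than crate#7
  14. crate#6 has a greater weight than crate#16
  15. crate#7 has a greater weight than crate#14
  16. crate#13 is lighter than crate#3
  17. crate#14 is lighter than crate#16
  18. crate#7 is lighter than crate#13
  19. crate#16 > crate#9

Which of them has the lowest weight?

crate#14 is not least since crate#9 < crate#14; crate#17 is not least since crate#9 < crate#17; crate#12 is not least since crate#14 < crate#12; crate#11 is not least since crate#9 < crate#11; crate#1 is not least since crate#17 < crate#1; crate#7 is not least since crate#14 < crate#7; crate#16 is not least since crate#9 < crate#16; crate#5 is not least since crate#7 < crate#5; crate#13 is not least since crate#7 < crate#13; crate#6 is not least since crate#16 < crate#6; crate#3 is not least since crate#13 < crate#3.
Only crate#9 has nothing below it, so crate#9 is the lowest weight.

crate#9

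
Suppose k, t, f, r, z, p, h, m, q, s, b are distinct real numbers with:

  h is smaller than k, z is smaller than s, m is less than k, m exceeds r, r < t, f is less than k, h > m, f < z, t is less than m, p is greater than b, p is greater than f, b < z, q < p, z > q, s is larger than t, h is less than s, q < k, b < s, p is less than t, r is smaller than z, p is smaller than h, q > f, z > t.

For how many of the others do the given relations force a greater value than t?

5

Directly above t: m, z, s.
One step further: h, k (5 so far).
No other element is forced above t by the given relations, so the count is 5.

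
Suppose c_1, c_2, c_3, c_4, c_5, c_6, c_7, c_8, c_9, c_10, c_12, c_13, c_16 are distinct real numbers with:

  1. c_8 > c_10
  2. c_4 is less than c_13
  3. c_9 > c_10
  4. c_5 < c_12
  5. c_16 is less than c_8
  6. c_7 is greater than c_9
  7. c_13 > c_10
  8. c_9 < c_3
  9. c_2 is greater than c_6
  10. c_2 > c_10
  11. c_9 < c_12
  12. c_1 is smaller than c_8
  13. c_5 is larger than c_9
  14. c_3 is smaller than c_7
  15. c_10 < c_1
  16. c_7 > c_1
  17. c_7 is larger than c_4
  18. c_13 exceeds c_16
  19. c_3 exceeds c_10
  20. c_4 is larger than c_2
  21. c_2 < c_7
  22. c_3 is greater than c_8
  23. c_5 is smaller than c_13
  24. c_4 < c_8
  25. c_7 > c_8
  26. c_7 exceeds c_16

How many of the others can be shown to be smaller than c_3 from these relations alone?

8

The elements the relations force below c_3 are c_10, c_9, c_6, c_16, c_1, c_2, c_4, c_8 — no chain reaches any other.
That is 8.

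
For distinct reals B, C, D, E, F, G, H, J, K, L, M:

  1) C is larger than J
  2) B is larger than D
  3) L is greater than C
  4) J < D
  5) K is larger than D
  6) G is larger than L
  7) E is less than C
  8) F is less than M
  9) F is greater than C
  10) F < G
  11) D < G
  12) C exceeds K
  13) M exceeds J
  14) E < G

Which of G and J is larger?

G

Following the relations from J: J < D < K < C < L < G.
So J < G; G is the larger of the two.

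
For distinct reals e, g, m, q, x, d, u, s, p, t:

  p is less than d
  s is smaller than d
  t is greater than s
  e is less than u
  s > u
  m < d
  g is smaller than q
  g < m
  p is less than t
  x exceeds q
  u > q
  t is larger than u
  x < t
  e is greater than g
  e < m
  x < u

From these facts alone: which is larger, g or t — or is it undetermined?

g < q and q < u give g < u.
Then u < s extends the chain to s.
Then s < t extends the chain to t.
So t is larger.

t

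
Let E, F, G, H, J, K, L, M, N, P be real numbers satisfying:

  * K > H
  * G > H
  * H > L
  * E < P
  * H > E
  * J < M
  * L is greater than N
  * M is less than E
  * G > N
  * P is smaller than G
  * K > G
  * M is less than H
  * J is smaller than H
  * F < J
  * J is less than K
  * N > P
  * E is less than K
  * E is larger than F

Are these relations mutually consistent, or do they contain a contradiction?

The single ordering F < J < M < E < P < N < L < H < G < K satisfies every listed relation, so no contradiction arises.

consistent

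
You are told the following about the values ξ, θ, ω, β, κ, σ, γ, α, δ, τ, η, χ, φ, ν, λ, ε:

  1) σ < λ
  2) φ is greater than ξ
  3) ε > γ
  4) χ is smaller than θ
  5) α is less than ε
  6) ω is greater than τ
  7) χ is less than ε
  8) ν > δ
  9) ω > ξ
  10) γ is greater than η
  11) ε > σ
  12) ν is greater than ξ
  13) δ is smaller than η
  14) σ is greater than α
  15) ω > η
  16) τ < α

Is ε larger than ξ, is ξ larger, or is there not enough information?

Following every chain through ξ: above ξ we get ω, ν, φ.
ε is not reached, and no chain runs the other way from ε to ξ.
So the given relations leave the order of ξ and ε undetermined.

undetermined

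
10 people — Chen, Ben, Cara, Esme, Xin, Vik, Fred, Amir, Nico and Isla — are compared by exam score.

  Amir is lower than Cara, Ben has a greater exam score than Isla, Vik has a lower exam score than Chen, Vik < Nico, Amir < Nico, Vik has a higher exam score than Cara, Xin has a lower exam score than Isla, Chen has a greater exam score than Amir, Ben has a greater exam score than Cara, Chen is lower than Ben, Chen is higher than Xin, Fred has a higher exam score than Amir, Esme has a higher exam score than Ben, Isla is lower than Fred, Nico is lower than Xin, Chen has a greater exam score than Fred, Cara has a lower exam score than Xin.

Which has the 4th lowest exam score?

Piecing the relations together gives one ordering: Amir < Cara < Vik < Nico < Xin < Isla < Fred < Chen < Ben < Esme.
Counting 4 from the smallest end gives Nico.

Nico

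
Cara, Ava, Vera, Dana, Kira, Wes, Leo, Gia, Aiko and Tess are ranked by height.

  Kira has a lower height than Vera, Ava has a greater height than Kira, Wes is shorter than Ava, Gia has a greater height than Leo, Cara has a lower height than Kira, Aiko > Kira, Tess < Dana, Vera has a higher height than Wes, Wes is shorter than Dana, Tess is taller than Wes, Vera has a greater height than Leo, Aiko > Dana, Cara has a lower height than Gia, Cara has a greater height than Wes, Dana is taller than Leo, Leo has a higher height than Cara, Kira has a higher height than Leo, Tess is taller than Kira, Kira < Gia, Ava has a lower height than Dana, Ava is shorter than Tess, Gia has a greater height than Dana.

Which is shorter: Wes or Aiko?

Wes < Cara and Cara < Leo give Wes < Leo.
Then Leo < Kira extends the chain to Kira.
Then Kira < Ava extends the chain to Ava.
With Ava < Tess: Wes < Cara < Leo < Kira < Ava < Tess.
With Tess < Dana: Wes < Cara < Leo < Kira < Ava < Tess < Dana.
Then Dana < Aiko extends the chain to Aiko.
So Wes < Aiko; Wes is the shorter of the two.

Wes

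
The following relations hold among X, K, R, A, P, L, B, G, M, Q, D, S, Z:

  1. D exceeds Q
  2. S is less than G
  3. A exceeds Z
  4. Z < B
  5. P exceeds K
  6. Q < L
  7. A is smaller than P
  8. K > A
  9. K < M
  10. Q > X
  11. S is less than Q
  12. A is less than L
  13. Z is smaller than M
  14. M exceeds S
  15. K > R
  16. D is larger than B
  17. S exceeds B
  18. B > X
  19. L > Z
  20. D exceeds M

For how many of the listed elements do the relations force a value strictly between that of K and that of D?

The relations place K below D. An element lies strictly between them when it is forced above K and also forced below D.
Above K: {M, P}. Below D: {R, X, Z, B, A, S, M, Q}.
Intersection: {M} — 1.

1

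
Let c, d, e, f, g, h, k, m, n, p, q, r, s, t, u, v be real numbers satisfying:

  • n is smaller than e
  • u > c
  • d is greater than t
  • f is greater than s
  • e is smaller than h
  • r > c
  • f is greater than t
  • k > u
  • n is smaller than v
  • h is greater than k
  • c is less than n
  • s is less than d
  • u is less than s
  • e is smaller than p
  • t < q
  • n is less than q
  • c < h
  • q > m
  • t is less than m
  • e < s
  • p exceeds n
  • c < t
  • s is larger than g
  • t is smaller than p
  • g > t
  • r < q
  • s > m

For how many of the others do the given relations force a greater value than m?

4

From m the given relations immediately reach s, q.
From those, d, f — 4 in total.
No other element is forced above m by the given relations, so the count is 4.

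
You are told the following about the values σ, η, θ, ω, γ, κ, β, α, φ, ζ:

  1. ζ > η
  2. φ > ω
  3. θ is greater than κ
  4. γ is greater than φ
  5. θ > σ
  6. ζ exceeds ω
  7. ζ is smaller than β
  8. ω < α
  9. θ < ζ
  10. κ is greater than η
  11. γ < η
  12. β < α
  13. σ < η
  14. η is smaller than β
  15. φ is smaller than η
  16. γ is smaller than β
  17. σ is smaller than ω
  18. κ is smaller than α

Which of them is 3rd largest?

Piecing the relations together gives one ordering: σ < ω < φ < γ < η < κ < θ < ζ < β < α.
The 3rd largest is ζ.

ζ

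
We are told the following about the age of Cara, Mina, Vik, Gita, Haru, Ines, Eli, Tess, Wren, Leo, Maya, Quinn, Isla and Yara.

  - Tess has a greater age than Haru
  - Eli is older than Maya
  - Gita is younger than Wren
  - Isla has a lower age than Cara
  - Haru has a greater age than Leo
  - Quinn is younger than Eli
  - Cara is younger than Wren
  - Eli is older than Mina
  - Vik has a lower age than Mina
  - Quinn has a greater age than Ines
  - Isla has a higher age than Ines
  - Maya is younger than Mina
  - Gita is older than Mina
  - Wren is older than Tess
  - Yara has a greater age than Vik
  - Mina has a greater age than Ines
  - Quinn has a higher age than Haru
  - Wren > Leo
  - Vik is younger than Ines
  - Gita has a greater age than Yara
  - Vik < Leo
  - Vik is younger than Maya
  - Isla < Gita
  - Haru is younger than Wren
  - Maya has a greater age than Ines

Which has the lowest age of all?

Vik

Ines is not least since Vik < Ines; Leo is not least since Vik < Leo; Isla is not least since Ines < Isla; Yara is not least since Vik < Yara; Maya is not least since Vik < Maya; Mina is not least since Ines < Mina; Haru is not least since Leo < Haru; Gita is not least since Mina < Gita; Quinn is not least since Ines < Quinn; Tess is not least since Haru < Tess; Eli is not least since Quinn < Eli; Cara is not least since Isla < Cara; Wren is not least since Cara < Wren.
Only Vik has nothing below it, so Vik is the lowest age.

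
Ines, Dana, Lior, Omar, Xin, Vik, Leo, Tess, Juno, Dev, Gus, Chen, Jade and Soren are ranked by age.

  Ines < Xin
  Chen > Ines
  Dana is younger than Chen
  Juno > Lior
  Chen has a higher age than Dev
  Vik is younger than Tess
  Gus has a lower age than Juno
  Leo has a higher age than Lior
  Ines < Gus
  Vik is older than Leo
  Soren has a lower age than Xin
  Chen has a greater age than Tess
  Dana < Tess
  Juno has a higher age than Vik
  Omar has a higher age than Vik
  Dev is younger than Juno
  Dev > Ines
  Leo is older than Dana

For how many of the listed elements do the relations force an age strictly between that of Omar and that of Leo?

Chaining upward from Leo reaches: Vik, Tess, Juno, Chen.
Chaining downward from Omar reaches: Dana, Lior, Vik.
Strictly between Leo and Omar are those in both lists: Vik — 1 element.

1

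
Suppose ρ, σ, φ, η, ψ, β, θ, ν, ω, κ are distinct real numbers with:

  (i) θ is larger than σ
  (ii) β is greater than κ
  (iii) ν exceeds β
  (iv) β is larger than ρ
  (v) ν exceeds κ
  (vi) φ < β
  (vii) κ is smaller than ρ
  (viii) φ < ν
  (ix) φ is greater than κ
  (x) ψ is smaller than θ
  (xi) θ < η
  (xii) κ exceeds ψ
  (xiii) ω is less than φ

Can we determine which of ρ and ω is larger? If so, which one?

undetermined

Following every chain through ω: above ω we get φ, β, ν.
ρ is not reached, and no chain runs the other way from ρ to ω.
So the given relations leave the order of ω and ρ undetermined.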